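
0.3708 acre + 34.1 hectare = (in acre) 84.63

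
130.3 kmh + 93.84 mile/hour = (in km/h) 281.3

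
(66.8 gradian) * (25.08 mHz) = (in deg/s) 1.508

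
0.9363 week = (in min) 9438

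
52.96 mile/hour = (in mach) 0.06953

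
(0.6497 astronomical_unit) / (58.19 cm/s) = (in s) 1.67e+11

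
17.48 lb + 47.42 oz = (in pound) 20.44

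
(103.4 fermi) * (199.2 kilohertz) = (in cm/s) 2.06e-06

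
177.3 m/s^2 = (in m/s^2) 177.3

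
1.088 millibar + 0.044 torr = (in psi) 0.01663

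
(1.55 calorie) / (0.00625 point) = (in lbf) 6.612e+05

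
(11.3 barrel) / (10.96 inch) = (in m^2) 6.454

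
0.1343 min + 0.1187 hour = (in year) 1.381e-05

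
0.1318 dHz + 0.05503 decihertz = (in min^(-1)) 1.121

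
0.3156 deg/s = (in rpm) 0.0526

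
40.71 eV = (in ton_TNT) 1.559e-27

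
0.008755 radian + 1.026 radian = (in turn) 0.1647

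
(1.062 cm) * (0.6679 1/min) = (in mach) 3.472e-07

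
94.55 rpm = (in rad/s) 9.901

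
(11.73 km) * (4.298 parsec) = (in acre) 3.844e+17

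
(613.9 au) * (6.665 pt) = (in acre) 5.336e+07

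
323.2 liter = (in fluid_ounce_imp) 1.138e+04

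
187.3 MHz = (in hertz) 1.873e+08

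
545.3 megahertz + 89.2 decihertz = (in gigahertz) 0.5453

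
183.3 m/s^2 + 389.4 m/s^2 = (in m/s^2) 572.7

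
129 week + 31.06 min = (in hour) 2.167e+04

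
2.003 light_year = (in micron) 1.895e+22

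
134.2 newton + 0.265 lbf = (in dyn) 1.354e+07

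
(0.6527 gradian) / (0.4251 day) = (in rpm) 2.666e-06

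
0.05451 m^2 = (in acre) 1.347e-05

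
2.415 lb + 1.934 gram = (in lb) 2.419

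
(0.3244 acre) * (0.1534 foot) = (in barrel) 386.1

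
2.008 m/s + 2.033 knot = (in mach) 0.008969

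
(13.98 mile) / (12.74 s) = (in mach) 5.186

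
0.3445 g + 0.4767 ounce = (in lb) 0.03055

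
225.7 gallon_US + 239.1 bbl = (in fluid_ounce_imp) 1.368e+06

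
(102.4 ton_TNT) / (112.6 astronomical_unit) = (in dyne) 2543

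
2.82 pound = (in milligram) 1.279e+06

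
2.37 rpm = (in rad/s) 0.2482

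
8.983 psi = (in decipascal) 6.194e+05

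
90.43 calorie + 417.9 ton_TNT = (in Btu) 1.657e+09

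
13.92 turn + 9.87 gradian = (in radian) 87.62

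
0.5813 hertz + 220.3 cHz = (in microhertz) 2.784e+06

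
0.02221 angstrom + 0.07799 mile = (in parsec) 4.068e-15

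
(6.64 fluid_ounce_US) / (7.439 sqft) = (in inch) 0.01119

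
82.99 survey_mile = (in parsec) 4.328e-12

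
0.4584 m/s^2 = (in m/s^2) 0.4584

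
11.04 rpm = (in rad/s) 1.156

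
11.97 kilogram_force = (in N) 117.4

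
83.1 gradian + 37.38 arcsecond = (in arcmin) 4488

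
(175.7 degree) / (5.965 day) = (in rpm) 5.682e-05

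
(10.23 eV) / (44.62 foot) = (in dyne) 1.205e-14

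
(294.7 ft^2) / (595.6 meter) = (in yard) 0.05027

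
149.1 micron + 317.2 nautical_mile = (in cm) 5.875e+07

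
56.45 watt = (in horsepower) 0.0757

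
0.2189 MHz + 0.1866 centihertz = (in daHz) 2.189e+04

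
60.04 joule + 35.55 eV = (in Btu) 0.05691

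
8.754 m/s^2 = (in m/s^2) 8.754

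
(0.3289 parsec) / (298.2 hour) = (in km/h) 3.403e+10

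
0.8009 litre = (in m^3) 0.0008009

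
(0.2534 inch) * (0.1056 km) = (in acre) 0.000168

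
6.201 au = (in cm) 9.277e+13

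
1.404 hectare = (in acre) 3.469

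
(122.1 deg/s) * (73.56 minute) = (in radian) 9406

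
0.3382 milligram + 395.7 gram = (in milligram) 3.957e+05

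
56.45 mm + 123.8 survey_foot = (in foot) 124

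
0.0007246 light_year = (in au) 45.82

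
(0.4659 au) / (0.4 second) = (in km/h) 6.273e+11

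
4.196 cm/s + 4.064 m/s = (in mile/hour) 9.185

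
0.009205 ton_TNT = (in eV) 2.404e+26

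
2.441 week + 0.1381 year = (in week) 9.642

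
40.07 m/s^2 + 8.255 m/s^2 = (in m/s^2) 48.33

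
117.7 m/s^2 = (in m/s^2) 117.7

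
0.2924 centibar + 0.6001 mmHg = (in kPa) 0.3724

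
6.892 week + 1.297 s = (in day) 48.24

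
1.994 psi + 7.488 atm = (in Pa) 7.725e+05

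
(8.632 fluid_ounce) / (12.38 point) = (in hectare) 5.845e-06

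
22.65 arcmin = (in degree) 0.3775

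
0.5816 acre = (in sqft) 2.533e+04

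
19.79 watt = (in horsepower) 0.02654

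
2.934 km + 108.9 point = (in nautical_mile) 1.584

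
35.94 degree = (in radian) 0.6273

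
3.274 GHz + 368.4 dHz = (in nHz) 3.274e+18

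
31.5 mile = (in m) 5.069e+04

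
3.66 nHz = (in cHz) 3.66e-07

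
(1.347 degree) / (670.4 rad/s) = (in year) 1.112e-12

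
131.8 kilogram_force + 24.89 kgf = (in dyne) 1.537e+08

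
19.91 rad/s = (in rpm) 190.1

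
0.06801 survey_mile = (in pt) 3.103e+05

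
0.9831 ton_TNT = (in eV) 2.567e+28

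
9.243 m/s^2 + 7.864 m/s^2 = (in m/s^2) 17.11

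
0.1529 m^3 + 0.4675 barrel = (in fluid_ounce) 7683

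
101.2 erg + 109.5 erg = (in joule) 2.107e-05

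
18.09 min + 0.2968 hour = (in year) 6.83e-05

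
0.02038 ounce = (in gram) 0.5778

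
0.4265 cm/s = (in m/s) 0.004265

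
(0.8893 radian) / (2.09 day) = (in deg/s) 0.0002822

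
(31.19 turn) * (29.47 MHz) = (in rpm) 5.515e+10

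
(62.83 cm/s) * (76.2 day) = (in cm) 4.137e+08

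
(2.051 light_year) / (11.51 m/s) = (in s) 1.686e+15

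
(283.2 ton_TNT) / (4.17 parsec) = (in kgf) 9.39e-07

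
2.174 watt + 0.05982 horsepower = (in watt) 46.78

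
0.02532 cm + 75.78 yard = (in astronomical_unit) 4.632e-10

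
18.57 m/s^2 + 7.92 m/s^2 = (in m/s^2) 26.49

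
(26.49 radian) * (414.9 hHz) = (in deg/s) 6.297e+07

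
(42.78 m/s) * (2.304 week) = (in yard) 6.519e+07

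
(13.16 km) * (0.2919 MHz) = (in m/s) 3.841e+09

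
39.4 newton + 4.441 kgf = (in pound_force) 18.65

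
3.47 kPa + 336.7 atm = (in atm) 336.7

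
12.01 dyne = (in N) 0.0001201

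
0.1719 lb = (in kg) 0.07797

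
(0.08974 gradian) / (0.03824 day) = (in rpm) 4.074e-06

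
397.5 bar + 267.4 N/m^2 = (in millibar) 3.975e+05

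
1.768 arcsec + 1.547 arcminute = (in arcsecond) 94.59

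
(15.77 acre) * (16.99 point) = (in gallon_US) 1.01e+05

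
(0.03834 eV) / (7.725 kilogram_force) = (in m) 8.109e-23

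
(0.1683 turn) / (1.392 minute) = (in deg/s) 0.7254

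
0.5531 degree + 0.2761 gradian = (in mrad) 13.99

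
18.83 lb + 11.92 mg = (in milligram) 8.541e+06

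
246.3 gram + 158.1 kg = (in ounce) 5586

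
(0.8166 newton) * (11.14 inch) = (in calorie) 0.05523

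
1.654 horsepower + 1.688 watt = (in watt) 1235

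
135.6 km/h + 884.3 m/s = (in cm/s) 9.22e+04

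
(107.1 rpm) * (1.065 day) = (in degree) 5.913e+07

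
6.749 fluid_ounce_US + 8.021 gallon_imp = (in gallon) 9.686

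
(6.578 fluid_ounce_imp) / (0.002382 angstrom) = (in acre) 1.939e+05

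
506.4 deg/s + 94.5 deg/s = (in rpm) 100.2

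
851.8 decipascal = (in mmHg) 0.6389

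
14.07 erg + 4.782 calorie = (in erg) 2.001e+08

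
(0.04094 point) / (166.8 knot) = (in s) 1.683e-07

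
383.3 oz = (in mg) 1.087e+07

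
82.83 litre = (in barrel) 0.521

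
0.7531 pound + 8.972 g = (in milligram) 3.506e+05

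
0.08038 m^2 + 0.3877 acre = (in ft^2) 1.689e+04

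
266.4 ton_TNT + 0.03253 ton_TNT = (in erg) 1.115e+19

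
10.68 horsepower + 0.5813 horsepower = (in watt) 8398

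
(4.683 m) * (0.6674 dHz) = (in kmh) 1.125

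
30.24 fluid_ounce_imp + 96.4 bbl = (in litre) 1.533e+04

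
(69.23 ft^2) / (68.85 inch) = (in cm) 367.8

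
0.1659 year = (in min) 8.72e+04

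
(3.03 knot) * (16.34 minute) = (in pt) 4.332e+06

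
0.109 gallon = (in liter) 0.4126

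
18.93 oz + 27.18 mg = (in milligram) 5.367e+05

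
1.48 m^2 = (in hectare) 0.000148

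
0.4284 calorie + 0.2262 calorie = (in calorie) 0.6546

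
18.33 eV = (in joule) 2.937e-18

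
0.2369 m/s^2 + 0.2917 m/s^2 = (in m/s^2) 0.5286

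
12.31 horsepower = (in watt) 9180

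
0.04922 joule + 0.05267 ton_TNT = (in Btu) 2.089e+05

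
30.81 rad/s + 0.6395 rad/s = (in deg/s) 1802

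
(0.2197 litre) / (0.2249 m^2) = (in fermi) 9.769e+11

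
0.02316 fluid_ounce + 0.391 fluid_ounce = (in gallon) 0.003236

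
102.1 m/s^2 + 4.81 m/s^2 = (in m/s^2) 106.9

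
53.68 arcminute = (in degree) 0.8947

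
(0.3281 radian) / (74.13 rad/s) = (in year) 1.403e-10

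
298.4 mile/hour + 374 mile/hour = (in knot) 584.3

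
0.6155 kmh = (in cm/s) 17.1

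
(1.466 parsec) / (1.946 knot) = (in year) 1.433e+09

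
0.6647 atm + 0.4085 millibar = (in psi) 9.774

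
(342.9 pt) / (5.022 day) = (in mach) 8.188e-10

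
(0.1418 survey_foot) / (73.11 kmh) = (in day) 2.463e-08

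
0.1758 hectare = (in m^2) 1758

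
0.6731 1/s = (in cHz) 67.31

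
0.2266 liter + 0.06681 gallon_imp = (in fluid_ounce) 17.93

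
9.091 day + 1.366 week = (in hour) 447.7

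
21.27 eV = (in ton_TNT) 8.145e-28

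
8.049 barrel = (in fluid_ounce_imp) 4.504e+04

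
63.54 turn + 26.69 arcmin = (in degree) 2.287e+04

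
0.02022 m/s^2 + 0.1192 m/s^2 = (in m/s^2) 0.1394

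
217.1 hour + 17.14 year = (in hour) 1.504e+05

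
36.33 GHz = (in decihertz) 3.633e+11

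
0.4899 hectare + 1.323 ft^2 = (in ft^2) 5.273e+04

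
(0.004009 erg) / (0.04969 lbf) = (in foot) 5.951e-09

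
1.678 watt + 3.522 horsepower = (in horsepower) 3.524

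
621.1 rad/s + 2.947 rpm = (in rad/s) 621.4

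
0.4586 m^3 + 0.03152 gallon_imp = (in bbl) 2.885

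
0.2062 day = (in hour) 4.949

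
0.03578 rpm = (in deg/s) 0.2147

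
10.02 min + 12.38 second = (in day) 0.007102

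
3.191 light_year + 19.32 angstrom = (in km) 3.019e+13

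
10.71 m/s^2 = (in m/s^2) 10.71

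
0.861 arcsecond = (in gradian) 0.0002657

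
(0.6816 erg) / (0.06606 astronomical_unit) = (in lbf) 1.551e-18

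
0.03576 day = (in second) 3090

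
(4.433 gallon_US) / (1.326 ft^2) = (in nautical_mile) 7.355e-05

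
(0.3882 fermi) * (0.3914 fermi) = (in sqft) 1.635e-30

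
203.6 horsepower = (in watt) 1.518e+05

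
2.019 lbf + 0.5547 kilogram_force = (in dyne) 1.442e+06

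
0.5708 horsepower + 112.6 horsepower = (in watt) 8.439e+04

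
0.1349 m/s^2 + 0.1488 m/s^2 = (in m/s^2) 0.2837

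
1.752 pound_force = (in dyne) 7.793e+05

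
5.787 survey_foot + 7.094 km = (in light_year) 7.5e-13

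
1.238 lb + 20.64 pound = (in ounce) 350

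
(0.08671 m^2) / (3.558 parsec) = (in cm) 7.898e-17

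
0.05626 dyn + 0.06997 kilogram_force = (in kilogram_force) 0.06997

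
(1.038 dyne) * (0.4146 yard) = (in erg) 39.35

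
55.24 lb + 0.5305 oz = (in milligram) 2.507e+07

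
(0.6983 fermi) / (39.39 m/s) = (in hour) 4.924e-21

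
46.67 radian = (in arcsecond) 9.626e+06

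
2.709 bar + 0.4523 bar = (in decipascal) 3.161e+06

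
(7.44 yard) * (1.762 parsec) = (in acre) 9.14e+13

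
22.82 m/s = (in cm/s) 2282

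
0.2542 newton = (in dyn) 2.542e+04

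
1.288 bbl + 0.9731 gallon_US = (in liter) 208.5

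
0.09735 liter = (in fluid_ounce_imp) 3.426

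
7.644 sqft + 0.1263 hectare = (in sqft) 1.36e+04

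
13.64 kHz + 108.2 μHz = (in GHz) 1.364e-05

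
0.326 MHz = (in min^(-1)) 1.956e+07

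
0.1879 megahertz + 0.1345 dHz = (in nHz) 1.879e+14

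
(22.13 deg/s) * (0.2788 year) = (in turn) 5.405e+05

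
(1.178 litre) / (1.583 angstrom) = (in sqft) 8.01e+07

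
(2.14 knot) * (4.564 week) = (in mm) 3.039e+09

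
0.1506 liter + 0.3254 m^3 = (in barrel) 2.048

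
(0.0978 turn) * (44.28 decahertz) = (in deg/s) 1.559e+04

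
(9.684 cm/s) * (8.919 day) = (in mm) 7.463e+07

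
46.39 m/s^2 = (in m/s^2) 46.39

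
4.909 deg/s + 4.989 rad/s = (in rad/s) 5.075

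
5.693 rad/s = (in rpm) 54.36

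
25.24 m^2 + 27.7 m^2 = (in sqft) 569.8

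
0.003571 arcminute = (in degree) 5.952e-05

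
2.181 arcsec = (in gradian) 0.0006731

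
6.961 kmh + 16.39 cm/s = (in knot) 4.077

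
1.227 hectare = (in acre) 3.032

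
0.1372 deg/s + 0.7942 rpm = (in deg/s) 4.902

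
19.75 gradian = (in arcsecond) 6.399e+04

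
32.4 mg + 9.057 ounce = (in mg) 2.568e+05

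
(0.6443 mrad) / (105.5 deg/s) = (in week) 5.786e-10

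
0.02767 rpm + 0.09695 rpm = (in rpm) 0.1246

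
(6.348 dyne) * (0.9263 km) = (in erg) 5.88e+05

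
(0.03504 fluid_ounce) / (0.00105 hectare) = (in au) 6.597e-19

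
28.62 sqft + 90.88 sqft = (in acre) 0.002743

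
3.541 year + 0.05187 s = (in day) 1292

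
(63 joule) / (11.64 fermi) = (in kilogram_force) 5.519e+14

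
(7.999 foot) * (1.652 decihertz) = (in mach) 0.001183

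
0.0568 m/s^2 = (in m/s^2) 0.0568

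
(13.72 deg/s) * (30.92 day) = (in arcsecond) 1.32e+11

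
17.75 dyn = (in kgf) 1.81e-05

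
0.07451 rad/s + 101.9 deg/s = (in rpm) 17.69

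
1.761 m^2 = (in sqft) 18.96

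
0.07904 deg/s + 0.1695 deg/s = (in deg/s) 0.2485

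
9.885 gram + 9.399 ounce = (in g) 276.3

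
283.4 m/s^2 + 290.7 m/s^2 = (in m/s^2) 574.1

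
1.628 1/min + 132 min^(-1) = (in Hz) 2.227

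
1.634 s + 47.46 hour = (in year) 0.005418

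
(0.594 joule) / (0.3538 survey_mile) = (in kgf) 0.0001064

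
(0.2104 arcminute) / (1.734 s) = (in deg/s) 0.002022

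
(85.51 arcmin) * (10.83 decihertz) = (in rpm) 0.2572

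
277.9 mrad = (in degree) 15.92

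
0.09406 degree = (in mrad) 1.642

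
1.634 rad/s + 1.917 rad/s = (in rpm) 33.91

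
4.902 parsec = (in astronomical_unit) 1.011e+06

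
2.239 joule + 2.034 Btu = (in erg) 2.148e+10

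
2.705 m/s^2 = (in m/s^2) 2.705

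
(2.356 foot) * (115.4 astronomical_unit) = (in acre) 3.063e+09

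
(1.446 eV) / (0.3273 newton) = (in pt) 2.006e-15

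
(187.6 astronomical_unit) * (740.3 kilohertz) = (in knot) 4.039e+19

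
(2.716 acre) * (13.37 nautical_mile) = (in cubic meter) 2.722e+08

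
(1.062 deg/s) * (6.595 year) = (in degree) 2.209e+08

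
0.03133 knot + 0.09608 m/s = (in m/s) 0.1122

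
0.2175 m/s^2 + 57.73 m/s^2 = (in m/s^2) 57.95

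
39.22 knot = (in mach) 0.05926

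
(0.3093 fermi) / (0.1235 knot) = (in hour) 1.352e-18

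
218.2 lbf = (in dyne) 9.706e+07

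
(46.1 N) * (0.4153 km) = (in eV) 1.195e+23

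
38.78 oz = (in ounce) 38.78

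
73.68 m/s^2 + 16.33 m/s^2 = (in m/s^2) 90.01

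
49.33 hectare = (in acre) 121.9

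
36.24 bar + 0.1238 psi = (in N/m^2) 3.625e+06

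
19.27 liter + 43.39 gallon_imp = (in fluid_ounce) 7322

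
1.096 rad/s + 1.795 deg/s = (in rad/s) 1.127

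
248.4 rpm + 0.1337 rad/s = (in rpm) 249.7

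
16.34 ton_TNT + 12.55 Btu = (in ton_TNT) 16.34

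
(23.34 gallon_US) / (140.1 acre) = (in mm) 0.0001558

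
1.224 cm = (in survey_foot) 0.04016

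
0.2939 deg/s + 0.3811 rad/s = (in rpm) 3.688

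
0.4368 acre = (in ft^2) 1.903e+04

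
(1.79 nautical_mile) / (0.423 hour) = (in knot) 4.232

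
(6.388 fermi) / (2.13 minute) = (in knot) 9.716e-17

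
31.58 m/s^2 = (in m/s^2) 31.58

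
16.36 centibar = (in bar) 0.1636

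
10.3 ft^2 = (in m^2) 0.9569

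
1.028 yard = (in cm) 94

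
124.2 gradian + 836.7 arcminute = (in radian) 2.194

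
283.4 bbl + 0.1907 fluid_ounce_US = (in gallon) 1.19e+04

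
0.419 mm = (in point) 1.188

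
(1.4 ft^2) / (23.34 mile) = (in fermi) 3.463e+09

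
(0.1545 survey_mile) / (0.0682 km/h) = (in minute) 218.7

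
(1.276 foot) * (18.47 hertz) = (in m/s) 7.183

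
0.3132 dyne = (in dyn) 0.3132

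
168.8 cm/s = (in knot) 3.281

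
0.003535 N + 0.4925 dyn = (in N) 0.00354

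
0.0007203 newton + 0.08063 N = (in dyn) 8135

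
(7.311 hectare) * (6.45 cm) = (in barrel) 2.966e+04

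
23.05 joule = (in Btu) 0.02185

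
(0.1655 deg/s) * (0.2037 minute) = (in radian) 0.0353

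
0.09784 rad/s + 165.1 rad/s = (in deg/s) 9465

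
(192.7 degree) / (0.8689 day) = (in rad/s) 4.48e-05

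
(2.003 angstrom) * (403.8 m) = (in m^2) 8.088e-08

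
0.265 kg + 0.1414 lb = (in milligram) 3.291e+05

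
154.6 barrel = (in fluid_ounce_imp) 8.651e+05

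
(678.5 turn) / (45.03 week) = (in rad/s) 0.0001565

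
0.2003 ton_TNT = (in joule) 8.381e+08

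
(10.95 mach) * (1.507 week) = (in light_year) 3.592e-07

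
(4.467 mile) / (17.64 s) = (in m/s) 407.5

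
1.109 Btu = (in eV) 7.303e+21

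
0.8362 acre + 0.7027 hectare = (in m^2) 1.041e+04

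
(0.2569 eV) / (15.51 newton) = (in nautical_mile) 1.433e-24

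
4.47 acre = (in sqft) 1.947e+05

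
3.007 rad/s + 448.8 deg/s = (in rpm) 103.5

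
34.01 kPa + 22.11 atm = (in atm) 22.45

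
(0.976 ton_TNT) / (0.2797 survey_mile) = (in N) 9.072e+06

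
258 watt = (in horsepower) 0.346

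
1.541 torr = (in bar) 0.002054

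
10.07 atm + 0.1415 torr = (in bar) 10.2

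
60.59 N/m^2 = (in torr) 0.4545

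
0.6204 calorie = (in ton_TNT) 6.204e-10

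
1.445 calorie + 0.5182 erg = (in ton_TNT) 1.445e-09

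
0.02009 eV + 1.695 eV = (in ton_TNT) 6.568e-29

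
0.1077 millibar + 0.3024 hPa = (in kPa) 0.04101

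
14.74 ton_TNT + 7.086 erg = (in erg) 6.167e+17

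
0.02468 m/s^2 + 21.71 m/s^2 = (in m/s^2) 21.73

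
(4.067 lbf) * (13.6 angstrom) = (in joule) 2.46e-08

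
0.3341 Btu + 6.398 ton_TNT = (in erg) 2.677e+17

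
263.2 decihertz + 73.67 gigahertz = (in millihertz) 7.367e+13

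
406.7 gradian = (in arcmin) 2.196e+04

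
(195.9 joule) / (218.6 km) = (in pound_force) 0.0002015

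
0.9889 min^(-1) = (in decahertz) 0.001648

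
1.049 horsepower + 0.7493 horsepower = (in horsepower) 1.798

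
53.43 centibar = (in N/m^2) 5.343e+04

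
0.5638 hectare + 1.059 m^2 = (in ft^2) 6.07e+04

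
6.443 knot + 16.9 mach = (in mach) 16.91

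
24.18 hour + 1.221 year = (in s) 3.859e+07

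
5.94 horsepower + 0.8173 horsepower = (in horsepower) 6.757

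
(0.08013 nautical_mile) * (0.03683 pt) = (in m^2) 0.001928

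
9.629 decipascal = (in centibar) 0.0009629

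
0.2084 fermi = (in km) 2.084e-19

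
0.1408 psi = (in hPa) 9.708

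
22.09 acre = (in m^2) 8.94e+04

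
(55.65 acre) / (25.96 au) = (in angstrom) 579.9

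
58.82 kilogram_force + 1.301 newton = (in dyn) 5.781e+07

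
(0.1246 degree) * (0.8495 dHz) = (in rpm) 0.001764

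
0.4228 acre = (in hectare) 0.1711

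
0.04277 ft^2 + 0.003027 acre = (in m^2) 12.25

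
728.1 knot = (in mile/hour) 837.9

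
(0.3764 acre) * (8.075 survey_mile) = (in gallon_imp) 4.354e+09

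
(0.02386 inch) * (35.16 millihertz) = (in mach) 6.258e-08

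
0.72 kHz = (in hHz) 7.2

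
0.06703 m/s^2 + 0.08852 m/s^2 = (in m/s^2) 0.1556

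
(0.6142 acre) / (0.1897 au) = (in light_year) 9.258e-24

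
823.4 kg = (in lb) 1815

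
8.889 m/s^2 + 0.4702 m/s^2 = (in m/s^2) 9.359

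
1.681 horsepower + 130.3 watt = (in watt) 1384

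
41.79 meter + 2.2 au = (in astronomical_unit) 2.2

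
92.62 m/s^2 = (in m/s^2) 92.62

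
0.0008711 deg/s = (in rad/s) 1.52e-05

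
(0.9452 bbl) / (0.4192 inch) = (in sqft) 151.9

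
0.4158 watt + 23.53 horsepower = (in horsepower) 23.53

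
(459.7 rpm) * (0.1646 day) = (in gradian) 4.358e+07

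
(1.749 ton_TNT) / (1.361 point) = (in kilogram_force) 1.554e+12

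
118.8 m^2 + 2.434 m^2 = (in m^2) 121.2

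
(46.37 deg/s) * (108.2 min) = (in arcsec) 1.084e+09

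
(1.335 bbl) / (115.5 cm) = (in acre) 4.541e-05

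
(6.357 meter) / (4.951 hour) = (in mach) 1.047e-06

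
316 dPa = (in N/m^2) 31.6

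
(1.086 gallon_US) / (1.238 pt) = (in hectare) 0.0009413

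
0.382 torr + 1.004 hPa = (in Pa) 151.3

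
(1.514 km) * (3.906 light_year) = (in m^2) 5.595e+19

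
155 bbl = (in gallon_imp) 5421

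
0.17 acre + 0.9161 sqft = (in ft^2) 7406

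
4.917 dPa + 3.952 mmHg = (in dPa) 5274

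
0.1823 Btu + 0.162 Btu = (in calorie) 86.82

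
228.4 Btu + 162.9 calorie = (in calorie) 5.776e+04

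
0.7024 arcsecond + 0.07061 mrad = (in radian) 7.402e-05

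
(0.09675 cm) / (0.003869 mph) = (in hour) 0.0001554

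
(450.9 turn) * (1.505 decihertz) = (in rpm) 4072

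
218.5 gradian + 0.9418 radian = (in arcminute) 1.504e+04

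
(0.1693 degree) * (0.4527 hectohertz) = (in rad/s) 0.1338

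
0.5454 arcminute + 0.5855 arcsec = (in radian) 0.0001615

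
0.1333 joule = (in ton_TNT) 3.186e-11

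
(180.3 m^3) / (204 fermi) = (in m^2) 8.838e+14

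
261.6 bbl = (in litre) 4.159e+04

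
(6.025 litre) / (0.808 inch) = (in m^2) 0.2936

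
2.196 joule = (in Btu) 0.002081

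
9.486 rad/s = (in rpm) 90.58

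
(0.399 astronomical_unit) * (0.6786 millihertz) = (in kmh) 1.458e+08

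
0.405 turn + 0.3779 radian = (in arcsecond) 6.028e+05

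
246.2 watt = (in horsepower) 0.3302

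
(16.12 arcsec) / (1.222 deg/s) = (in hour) 1.018e-06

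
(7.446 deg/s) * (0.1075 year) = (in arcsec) 9.087e+10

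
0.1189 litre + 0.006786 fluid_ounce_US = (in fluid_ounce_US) 4.027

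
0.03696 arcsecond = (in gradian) 1.141e-05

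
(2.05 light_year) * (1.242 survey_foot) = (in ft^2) 7.903e+16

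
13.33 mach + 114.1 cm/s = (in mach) 13.33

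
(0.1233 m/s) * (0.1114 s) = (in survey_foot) 0.04506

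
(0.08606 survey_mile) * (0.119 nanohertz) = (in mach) 4.84e-11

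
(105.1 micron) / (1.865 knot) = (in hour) 3.043e-08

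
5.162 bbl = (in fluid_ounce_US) 2.775e+04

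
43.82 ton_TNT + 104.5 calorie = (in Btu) 1.738e+08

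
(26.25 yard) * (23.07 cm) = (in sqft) 59.61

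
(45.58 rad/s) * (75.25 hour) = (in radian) 1.235e+07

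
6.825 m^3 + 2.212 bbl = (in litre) 7177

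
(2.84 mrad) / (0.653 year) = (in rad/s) 1.379e-10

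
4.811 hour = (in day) 0.2005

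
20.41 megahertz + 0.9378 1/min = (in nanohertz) 2.041e+16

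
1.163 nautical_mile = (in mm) 2.154e+06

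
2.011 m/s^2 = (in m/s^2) 2.011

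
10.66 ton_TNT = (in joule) 4.46e+10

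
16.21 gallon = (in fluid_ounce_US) 2075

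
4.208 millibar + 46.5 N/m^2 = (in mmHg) 3.505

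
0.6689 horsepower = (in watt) 498.8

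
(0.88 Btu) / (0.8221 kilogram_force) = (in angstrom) 1.152e+12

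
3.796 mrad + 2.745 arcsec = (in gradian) 0.2425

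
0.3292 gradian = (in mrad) 5.171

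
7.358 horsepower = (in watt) 5487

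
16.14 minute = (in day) 0.01121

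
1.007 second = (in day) 1.166e-05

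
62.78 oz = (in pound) 3.924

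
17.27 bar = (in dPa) 1.727e+07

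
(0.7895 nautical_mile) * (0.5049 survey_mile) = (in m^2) 1.188e+06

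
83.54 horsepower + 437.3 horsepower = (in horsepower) 520.8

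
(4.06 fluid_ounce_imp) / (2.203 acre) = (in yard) 1.415e-08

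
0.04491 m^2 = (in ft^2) 0.4834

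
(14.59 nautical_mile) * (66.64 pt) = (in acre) 0.157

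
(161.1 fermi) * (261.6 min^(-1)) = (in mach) 2.063e-15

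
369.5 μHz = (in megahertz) 3.695e-10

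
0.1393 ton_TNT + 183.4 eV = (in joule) 5.828e+08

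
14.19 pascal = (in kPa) 0.01419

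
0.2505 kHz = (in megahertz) 0.0002505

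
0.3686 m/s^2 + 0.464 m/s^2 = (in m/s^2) 0.8326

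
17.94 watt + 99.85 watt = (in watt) 117.8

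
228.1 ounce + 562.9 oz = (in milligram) 2.242e+07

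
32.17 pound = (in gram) 1.459e+04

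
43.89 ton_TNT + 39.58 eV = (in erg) 1.836e+18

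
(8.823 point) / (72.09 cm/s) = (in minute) 7.196e-05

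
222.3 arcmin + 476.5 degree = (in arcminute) 2.881e+04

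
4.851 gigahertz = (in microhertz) 4.851e+15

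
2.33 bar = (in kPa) 233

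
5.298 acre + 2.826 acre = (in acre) 8.124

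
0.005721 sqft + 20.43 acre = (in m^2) 8.268e+04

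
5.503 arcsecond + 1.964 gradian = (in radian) 0.03088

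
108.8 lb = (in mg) 4.935e+07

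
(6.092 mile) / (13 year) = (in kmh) 8.609e-05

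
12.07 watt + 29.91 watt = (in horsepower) 0.0563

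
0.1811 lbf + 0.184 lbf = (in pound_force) 0.3651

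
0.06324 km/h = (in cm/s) 1.757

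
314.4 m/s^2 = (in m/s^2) 314.4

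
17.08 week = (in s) 1.033e+07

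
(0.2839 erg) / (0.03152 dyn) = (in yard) 0.0985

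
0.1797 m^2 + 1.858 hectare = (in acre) 4.591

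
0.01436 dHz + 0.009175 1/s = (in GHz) 1.061e-11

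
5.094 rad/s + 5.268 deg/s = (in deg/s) 297.1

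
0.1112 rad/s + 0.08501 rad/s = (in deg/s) 11.24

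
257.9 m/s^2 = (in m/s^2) 257.9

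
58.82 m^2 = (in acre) 0.01453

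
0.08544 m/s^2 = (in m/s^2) 0.08544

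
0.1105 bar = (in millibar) 110.5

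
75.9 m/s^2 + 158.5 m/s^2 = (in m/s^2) 234.4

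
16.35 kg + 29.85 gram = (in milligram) 1.638e+07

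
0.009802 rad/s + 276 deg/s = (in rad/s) 4.827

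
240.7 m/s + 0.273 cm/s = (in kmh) 866.5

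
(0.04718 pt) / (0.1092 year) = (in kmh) 1.74e-11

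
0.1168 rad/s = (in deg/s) 6.692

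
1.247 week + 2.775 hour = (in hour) 212.3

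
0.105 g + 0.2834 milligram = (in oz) 0.003714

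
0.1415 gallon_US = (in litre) 0.5356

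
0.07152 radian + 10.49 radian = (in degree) 605.1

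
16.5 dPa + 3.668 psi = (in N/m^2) 2.529e+04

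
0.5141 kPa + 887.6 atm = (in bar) 899.4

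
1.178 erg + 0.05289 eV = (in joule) 1.178e-07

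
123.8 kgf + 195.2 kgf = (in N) 3128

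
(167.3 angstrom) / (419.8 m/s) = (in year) 1.264e-18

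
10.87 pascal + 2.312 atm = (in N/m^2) 2.343e+05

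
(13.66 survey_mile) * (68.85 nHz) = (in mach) 4.445e-06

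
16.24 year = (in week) 846.8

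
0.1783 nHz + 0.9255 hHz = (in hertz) 92.55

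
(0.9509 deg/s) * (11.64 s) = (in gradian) 12.3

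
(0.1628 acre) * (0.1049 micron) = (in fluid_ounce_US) 2.337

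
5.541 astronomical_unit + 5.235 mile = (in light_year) 8.762e-05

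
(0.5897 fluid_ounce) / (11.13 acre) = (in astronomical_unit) 2.588e-21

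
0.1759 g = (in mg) 175.9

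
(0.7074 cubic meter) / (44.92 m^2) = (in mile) 9.785e-06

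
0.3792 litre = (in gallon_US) 0.1002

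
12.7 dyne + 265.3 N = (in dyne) 2.653e+07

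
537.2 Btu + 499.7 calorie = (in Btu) 539.2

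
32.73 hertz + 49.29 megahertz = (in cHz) 4.929e+09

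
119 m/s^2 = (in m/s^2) 119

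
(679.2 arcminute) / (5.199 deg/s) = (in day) 2.52e-05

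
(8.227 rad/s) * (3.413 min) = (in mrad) 1.685e+06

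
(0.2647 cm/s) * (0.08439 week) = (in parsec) 4.378e-15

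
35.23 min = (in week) 0.003495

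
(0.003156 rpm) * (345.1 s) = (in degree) 6.535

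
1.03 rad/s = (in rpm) 9.836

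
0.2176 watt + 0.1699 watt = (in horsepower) 0.0005196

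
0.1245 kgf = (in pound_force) 0.2745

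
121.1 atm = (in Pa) 1.227e+07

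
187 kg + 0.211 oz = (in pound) 412.3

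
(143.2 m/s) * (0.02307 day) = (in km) 285.4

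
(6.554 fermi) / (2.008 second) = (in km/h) 1.175e-14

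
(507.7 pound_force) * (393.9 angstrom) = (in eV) 5.552e+14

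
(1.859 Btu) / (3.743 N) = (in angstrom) 5.24e+12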